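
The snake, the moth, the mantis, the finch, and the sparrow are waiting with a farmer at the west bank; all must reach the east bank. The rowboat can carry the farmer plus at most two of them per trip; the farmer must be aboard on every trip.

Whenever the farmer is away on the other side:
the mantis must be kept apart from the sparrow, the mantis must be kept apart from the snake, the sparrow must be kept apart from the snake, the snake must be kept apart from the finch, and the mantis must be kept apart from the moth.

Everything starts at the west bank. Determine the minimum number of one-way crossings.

7

Counting alone: the farmer can take at most 2 across per trip to the east bank, so moving all 5 needs at least 3 loaded trips out, with a return between consecutive ones — at least 5 crossings.
The safety rule pushes this higher. Following every safe sequence of crossings, the most of the 5 that can be at the east bank as the rowboat arrives there on crossing 5 is 4 — never all 5.
So no plan with fewer than 7 crossings exists, and this one achieves 7:
1. Farmer goes to the east bank with the mantis and the snake.
2. Farmer goes back to the west bank with the snake.
3. Farmer goes to the east bank with the moth and the snake.
4. Farmer goes back to the west bank with the mantis.
5. Farmer goes to the east bank with the finch and the sparrow.
6. Farmer goes back to the west bank with the snake.
7. Farmer goes to the east bank with the mantis and the snake.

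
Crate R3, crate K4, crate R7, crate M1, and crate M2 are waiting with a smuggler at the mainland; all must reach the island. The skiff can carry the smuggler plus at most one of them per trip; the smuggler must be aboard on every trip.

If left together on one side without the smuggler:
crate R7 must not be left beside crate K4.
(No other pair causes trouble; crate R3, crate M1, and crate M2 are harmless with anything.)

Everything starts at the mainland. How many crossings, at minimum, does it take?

9

Counting alone: the smuggler can take at most 1 across per trip to the island, so moving all 5 needs at least 5 loaded trips out, with a return between consecutive ones — at least 9 crossings.
The plan below uses exactly 9 crossings, so it is optimal:
1. Smuggler goes to the island with crate K4.  [the mainland: crate M1, crate M2, crate R3, crate R7 | the island: crate K4]
2. Smuggler goes back to the mainland alone.  [the mainland: crate M1, crate M2, crate R3, crate R7 | the island: crate K4]
3. Smuggler goes to the island with crate R3.  [the mainland: crate M1, crate M2, crate R7 | the island: crate K4, crate R3]
4. Smuggler goes back to the mainland alone.  [the mainland: crate M1, crate M2, crate R7 | the island: crate K4, crate R3]
5. Smuggler goes to the island with crate M1.  [the mainland: crate M2, crate R7 | the island: crate K4, crate M1, crate R3]
6. Smuggler goes back to the mainland alone.  [the mainland: crate M2, crate R7 | the island: crate K4, crate M1, crate R3]
7. Smuggler goes to the island with crate M2.  [the mainland: crate R7 | the island: crate K4, crate M1, crate M2, crate R3]
8. Smuggler goes back to the mainland alone.  [the mainland: crate R7 | the island: crate K4, crate M1, crate M2, crate R3]
9. Smuggler goes to the island with crate R7.  [the mainland: — | the island: crate K4, crate M1, crate M2, crate R3, crate R7]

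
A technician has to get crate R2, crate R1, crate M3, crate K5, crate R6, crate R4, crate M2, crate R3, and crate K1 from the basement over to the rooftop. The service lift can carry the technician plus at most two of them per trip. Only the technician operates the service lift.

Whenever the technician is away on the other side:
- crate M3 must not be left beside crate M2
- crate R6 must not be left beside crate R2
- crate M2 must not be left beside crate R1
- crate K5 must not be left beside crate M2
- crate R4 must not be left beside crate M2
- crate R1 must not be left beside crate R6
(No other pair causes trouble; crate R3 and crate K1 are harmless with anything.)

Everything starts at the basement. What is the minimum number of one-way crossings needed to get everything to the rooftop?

11

Counting alone: the technician can take at most 2 across per trip to the rooftop, so moving all 9 needs at least 5 loaded trips out, with a return between consecutive ones — at least 9 crossings.
The safety rule pushes this higher. Following every safe sequence of crossings, the most of the 9 that can be at the rooftop as the service lift arrives there on crossing 9 is 8 — never all 9.
So no plan with fewer than 11 crossings exists, and this one achieves 11:
1. Technician goes to the rooftop with crate M2 and crate R6.  [the basement: crate K1, crate K5, crate M3, crate R1, crate R2, crate R3, crate R4 | the rooftop: crate M2, crate R6]
2. Technician goes back to the basement alone.  [the basement: crate K1, crate K5, crate M3, crate R1, crate R2, crate R3, crate R4 | the rooftop: crate M2, crate R6]
3. Technician goes to the rooftop with crate R2.  [the basement: crate K1, crate K5, crate M3, crate R1, crate R3, crate R4 | the rooftop: crate M2, crate R2, crate R6]
4. Technician goes back to the basement with crate R6.  [the basement: crate K1, crate K5, crate M3, crate R1, crate R3, crate R4, crate R6 | the rooftop: crate M2, crate R2]
5. Technician goes to the rooftop with crate M3 and crate R1.  [the basement: crate K1, crate K5, crate R3, crate R4, crate R6 | the rooftop: crate M2, crate M3, crate R1, crate R2]
6. Technician goes back to the basement with crate M2.  [the basement: crate K1, crate K5, crate M2, crate R3, crate R4, crate R6 | the rooftop: crate M3, crate R1, crate R2]
7. Technician goes to the rooftop with crate K5 and crate R4.  [the basement: crate K1, crate M2, crate R3, crate R6 | the rooftop: crate K5, crate M3, crate R1, crate R2, crate R4]
8. Technician goes back to the basement alone.  [the basement: crate K1, crate M2, crate R3, crate R6 | the rooftop: crate K5, crate M3, crate R1, crate R2, crate R4]
9. Technician goes to the rooftop with crate K1 and crate R3.  [the basement: crate M2, crate R6 | the rooftop: crate K1, crate K5, crate M3, crate R1, crate R2, crate R3, crate R4]
10. Technician goes back to the basement alone.  [the basement: crate M2, crate R6 | the rooftop: crate K1, crate K5, crate M3, crate R1, crate R2, crate R3, crate R4]
11. Technician goes to the rooftop with crate M2 and crate R6.  [the basement: — | the rooftop: crate K1, crate K5, crate M2, crate M3, crate R1, crate R2, crate R3, crate R4, crate R6]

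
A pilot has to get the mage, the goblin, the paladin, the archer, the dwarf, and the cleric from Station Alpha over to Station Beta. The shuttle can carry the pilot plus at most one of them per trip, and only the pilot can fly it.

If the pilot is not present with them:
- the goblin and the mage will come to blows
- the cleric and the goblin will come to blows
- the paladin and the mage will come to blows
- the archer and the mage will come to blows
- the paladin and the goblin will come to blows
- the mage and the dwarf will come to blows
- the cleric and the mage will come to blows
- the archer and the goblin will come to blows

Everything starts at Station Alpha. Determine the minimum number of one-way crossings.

Whatever the first load, the items left behind include a forbidden pair without the pilot. No opening move is safe, so no plan exists.

impossible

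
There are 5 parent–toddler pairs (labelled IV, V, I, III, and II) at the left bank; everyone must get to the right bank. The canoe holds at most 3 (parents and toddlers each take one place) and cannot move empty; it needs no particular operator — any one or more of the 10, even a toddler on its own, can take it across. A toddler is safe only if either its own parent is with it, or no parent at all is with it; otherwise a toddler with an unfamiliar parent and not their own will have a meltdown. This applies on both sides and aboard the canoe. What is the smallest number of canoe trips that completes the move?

Counting alone: each trip to the right bank takes at most 3 across and each return brings at least 1 back, so after t trips out (and t−1 returns) at most 3t − (t−1) of the 10 are across; that first reaches 10 at t = 5, so at least 9 crossings are needed.
The safety rule pushes this higher. Following every safe sequence of crossings, the most of the 10 that can be at the right bank as the canoe arrives there on crossing 9 is 9 — never all 10.
So no plan with fewer than 11 crossings exists, and this one achieves 11:
1. parent IV and toddler IV cross → the right bank.
2. parent IV crosses ← the left bank.
3. toddler I, toddler III, and toddler V cross → the right bank.
4. toddler IV crosses ← the left bank.
5. parent I, parent III, and parent V cross → the right bank.
6. parent V and toddler V cross ← the left bank.
7. parent II, parent IV, and parent V cross → the right bank.
8. toddler I crosses ← the left bank.
9. toddler IV and toddler V cross → the right bank.
10. toddler IV crosses ← the left bank.
11. toddler I, toddler II, and toddler IV cross → the right bank.

11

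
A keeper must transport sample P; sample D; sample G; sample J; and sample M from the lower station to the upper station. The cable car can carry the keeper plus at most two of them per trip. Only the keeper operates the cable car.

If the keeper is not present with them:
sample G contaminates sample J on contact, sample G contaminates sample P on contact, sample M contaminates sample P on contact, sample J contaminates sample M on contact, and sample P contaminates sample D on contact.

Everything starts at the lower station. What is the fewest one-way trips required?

7

Counting alone: the keeper can take at most 2 across per trip to the upper station, so moving all 5 needs at least 3 loaded trips out, with a return between consecutive ones — at least 5 crossings.
The safety rule pushes this higher. Following every safe sequence of crossings, the most of the 5 that can be at the upper station as the cable car arrives there on crossing 5 is 4 — never all 5.
So no plan with fewer than 7 crossings exists, and this one achieves 7:
1. Keeper goes to the upper station with sample J and sample P.  [the lower station: sample D, sample G, sample M | the upper station: sample J, sample P]
2. Keeper goes back to the lower station alone.  [the lower station: sample D, sample G, sample M | the upper station: sample J, sample P]
3. Keeper goes to the upper station with sample D.  [the lower station: sample G, sample M | the upper station: sample D, sample J, sample P]
4. Keeper goes back to the lower station with sample P.  [the lower station: sample G, sample M, sample P | the upper station: sample D, sample J]
5. Keeper goes to the upper station with sample G and sample M.  [the lower station: sample P | the upper station: sample D, sample G, sample J, sample M]
6. Keeper goes back to the lower station with sample J.  [the lower station: sample J, sample P | the upper station: sample D, sample G, sample M]
7. Keeper goes to the upper station with sample J and sample P.  [the lower station: — | the upper station: sample D, sample G, sample J, sample M, sample P]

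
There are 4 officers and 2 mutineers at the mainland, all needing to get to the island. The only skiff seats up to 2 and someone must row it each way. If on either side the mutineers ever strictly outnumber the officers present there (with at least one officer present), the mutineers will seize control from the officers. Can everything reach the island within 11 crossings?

Yes

Yes — this plan uses 9 crossings (≤ 11):
1. 2 mutineers → the island.  (the mainland: 4O 0M; the island: 0O 2M)
2. 1 mutineer ← the mainland.  (the mainland: 4O 1M; the island: 0O 1M)
3. 2 officers → the island.  (the mainland: 2O 1M; the island: 2O 1M)
4. 1 mutineer ← the mainland.  (the mainland: 2O 2M; the island: 2O 0M)
5. 2 mutineers → the island.  (the mainland: 2O 0M; the island: 2O 2M)
6. 1 mutineer ← the mainland.  (the mainland: 2O 1M; the island: 2O 1M)
7. 1 officer and 1 mutineer → the island.  (the mainland: 1O 0M; the island: 3O 2M)
8. 1 mutineer ← the mainland.  (the mainland: 1O 1M; the island: 3O 1M)
9. 1 officer and 1 mutineer → the island.  (the mainland: 0O 0M; the island: 4O 2M)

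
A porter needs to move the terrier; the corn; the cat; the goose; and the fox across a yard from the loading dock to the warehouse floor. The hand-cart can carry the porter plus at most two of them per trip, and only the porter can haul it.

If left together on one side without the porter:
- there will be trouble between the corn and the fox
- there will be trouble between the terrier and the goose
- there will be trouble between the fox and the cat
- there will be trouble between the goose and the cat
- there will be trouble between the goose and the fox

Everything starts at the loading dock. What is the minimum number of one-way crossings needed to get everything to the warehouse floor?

7

Counting alone: the porter can take at most 2 across per trip to the warehouse floor, so moving all 5 needs at least 3 loaded trips out, with a return between consecutive ones — at least 5 crossings.
The safety rule pushes this higher. Following every safe sequence of crossings, the most of the 5 that can be at the warehouse floor as the hand-cart arrives there on crossing 5 is 4 — never all 5.
So no plan with fewer than 7 crossings exists, and this one achieves 7:
1. Porter goes to the warehouse floor with the fox and the goose.  [the loading dock: the cat, the corn, the terrier | the warehouse floor: the fox, the goose]
2. Porter goes back to the loading dock with the goose.  [the loading dock: the cat, the corn, the goose, the terrier | the warehouse floor: the fox]
3. Porter goes to the warehouse floor with the cat and the terrier.  [the loading dock: the corn, the goose | the warehouse floor: the cat, the fox, the terrier]
4. Porter goes back to the loading dock with the cat.  [the loading dock: the cat, the corn, the goose | the warehouse floor: the fox, the terrier]
5. Porter goes to the warehouse floor with the cat and the corn.  [the loading dock: the goose | the warehouse floor: the cat, the corn, the fox, the terrier]
6. Porter goes back to the loading dock with the fox.  [the loading dock: the fox, the goose | the warehouse floor: the cat, the corn, the terrier]
7. Porter goes to the warehouse floor with the fox and the goose.  [the loading dock: — | the warehouse floor: the cat, the corn, the fox, the goose, the terrier]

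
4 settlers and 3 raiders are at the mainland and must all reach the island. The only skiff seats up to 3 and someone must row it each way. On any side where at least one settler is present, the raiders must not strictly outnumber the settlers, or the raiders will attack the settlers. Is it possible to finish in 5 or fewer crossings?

Yes

Yes — this plan uses 5 crossings (≤ 5):
1. 3 raiders → the island.  (the mainland: 4S 0R; the island: 0S 3R)
2. 1 raider ← the mainland.  (the mainland: 4S 1R; the island: 0S 2R)
3. 3 settlers → the island.  (the mainland: 1S 1R; the island: 3S 2R)
4. 1 settler ← the mainland.  (the mainland: 2S 1R; the island: 2S 2R)
5. 2 settlers and 1 raider → the island.  (the mainland: 0S 0R; the island: 4S 3R)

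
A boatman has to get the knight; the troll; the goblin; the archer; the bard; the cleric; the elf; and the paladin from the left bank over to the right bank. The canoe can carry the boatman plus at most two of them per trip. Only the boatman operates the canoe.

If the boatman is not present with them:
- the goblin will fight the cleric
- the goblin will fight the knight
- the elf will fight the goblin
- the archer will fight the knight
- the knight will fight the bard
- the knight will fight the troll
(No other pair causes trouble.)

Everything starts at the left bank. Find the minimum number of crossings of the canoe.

Counting alone: the boatman can take at most 2 across per trip to the right bank, so moving all 8 needs at least 4 loaded trips out, with a return between consecutive ones — at least 7 crossings.
The safety rule pushes this higher. Following every safe sequence of crossings, the most of the 8 that can be at the right bank as the canoe arrives there on crossings 7, 9 is 6, 7 respectively — never all 8.
So no plan with fewer than 11 crossings exists, and this one achieves 11:
1. Boatman goes to the right bank with the goblin and the knight.  [the left bank: the archer, the bard, the cleric, the elf, the paladin, the troll | the right bank: the goblin, the knight]
2. Boatman goes back to the left bank with the knight.  [the left bank: the archer, the bard, the cleric, the elf, the knight, the paladin, the troll | the right bank: the goblin]
3. Boatman goes to the right bank with the knight and the troll.  [the left bank: the archer, the bard, the cleric, the elf, the paladin | the right bank: the goblin, the knight, the troll]
4. Boatman goes back to the left bank with the knight.  [the left bank: the archer, the bard, the cleric, the elf, the knight, the paladin | the right bank: the goblin, the troll]
5. Boatman goes to the right bank with the archer and the knight.  [the left bank: the bard, the cleric, the elf, the paladin | the right bank: the archer, the goblin, the knight, the troll]
6. Boatman goes back to the left bank with the knight.  [the left bank: the bard, the cleric, the elf, the knight, the paladin | the right bank: the archer, the goblin, the troll]
7. Boatman goes to the right bank with the bard and the paladin.  [the left bank: the cleric, the elf, the knight | the right bank: the archer, the bard, the goblin, the paladin, the troll]
8. Boatman goes back to the left bank alone.  [the left bank: the cleric, the elf, the knight | the right bank: the archer, the bard, the goblin, the paladin, the troll]
9. Boatman goes to the right bank with the cleric and the elf.  [the left bank: the knight | the right bank: the archer, the bard, the cleric, the elf, the goblin, the paladin, the troll]
10. Boatman goes back to the left bank with the goblin.  [the left bank: the goblin, the knight | the right bank: the archer, the bard, the cleric, the elf, the paladin, the troll]
11. Boatman goes to the right bank with the goblin and the knight.  [the left bank: — | the right bank: the archer, the bard, the cleric, the elf, the goblin, the knight, the paladin, the troll]

11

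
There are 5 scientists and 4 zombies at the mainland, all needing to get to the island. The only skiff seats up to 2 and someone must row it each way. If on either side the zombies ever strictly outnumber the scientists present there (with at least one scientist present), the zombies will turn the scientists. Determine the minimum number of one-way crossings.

15

Counting alone: each trip to the island takes at most 2 across and each return brings at least 1 back, so after t trips out (and t−1 returns) at most 2t − (t−1) of the 9 are across; that first reaches 9 at t = 8, so at least 15 crossings are needed.
The plan below uses exactly 15 crossings, so it is optimal:
1. 2 zombies → the island.  (the mainland: 5S 2Z; the island: 0S 2Z)
2. 1 zombie ← the mainland.  (the mainland: 5S 3Z; the island: 0S 1Z)
3. 2 zombies → the island.  (the mainland: 5S 1Z; the island: 0S 3Z)
4. 1 zombie ← the mainland.  (the mainland: 5S 2Z; the island: 0S 2Z)
5. 2 scientists → the island.  (the mainland: 3S 2Z; the island: 2S 2Z)
6. 1 zombie ← the mainland.  (the mainland: 3S 3Z; the island: 2S 1Z)
7. 1 scientist and 1 zombie → the island.  (the mainland: 2S 2Z; the island: 3S 2Z)
8. 1 scientist ← the mainland.  (the mainland: 3S 2Z; the island: 2S 2Z)
9. 1 scientist and 1 zombie → the island.  (the mainland: 2S 1Z; the island: 3S 3Z)
10. 1 zombie ← the mainland.  (the mainland: 2S 2Z; the island: 3S 2Z)
11. 1 scientist and 1 zombie → the island.  (the mainland: 1S 1Z; the island: 4S 3Z)
12. 1 scientist ← the mainland.  (the mainland: 2S 1Z; the island: 3S 3Z)
13. 1 scientist and 1 zombie → the island.  (the mainland: 1S 0Z; the island: 4S 4Z)
14. 1 zombie ← the mainland.  (the mainland: 1S 1Z; the island: 4S 3Z)
15. 1 scientist and 1 zombie → the island.  (the mainland: 0S 0Z; the island: 5S 4Z)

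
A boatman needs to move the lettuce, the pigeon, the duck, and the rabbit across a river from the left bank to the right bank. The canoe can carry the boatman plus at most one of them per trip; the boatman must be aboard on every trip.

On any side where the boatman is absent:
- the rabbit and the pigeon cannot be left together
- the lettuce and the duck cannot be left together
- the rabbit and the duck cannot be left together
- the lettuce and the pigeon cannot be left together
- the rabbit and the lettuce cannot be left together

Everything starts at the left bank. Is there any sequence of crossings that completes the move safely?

Whatever the first load, the items left behind include a forbidden pair without the boatman. No opening move is safe, so no plan exists.

No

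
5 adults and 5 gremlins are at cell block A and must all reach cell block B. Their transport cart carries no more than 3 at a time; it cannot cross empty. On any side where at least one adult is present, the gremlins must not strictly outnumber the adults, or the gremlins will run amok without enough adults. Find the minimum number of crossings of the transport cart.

11

Counting alone: each trip to cell block B takes at most 3 across and each return brings at least 1 back, so after t trips out (and t−1 returns) at most 3t − (t−1) of the 10 are across; that first reaches 10 at t = 5, so at least 9 crossings are needed.
The safety rule pushes this higher. Following every safe sequence of crossings, the most of the 10 that can be at cell block B as the transport cart arrives there on crossing 9 is 9 — never all 10.
So no plan with fewer than 11 crossings exists, and this one achieves 11:
1. 2 gremlins → cell block B.  (cell block A: 5A 3G; cell block B: 0A 2G)
2. 1 gremlin ← cell block A.  (cell block A: 5A 4G; cell block B: 0A 1G)
3. 3 gremlins → cell block B.  (cell block A: 5A 1G; cell block B: 0A 4G)
4. 1 gremlin ← cell block A.  (cell block A: 5A 2G; cell block B: 0A 3G)
5. 3 adults → cell block B.  (cell block A: 2A 2G; cell block B: 3A 3G)
6. 1 adult and 1 gremlin ← cell block A.  (cell block A: 3A 3G; cell block B: 2A 2G)
7. 3 adults → cell block B.  (cell block A: 0A 3G; cell block B: 5A 2G)
8. 1 gremlin ← cell block A.  (cell block A: 0A 4G; cell block B: 5A 1G)
9. 2 gremlins → cell block B.  (cell block A: 0A 2G; cell block B: 5A 3G)
10. 1 gremlin ← cell block A.  (cell block A: 0A 3G; cell block B: 5A 2G)
11. 3 gremlins → cell block B.  (cell block A: 0A 0G; cell block B: 5A 5G)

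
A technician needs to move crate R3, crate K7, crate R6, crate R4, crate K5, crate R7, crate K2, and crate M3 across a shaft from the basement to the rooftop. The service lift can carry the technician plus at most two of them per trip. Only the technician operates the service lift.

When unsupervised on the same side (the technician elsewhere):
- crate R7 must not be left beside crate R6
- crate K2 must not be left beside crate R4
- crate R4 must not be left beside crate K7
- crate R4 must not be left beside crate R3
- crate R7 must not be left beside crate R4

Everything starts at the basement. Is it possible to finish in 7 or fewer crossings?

Counting alone: the technician can take at most 2 across per trip to the rooftop, so moving all 8 needs at least 4 loaded trips out, with a return between consecutive ones — at least 7 crossings.
The safety rule pushes this higher. Following every safe sequence of crossings, the most of the 8 that can be at the rooftop as the service lift arrives there on crossing 7 is 7 — never all 8.
So the move cannot be finished within 7 crossings. (The shortest complete plan takes 9:)
1. Technician goes to the rooftop with crate R4 and crate R6.  [the basement: crate K2, crate K5, crate K7, crate M3, crate R3, crate R7 | the rooftop: crate R4, crate R6]
2. Technician goes back to the basement alone.  [the basement: crate K2, crate K5, crate K7, crate M3, crate R3, crate R7 | the rooftop: crate R4, crate R6]
3. Technician goes to the rooftop with crate K7 and crate R3.  [the basement: crate K2, crate K5, crate M3, crate R7 | the rooftop: crate K7, crate R3, crate R4, crate R6]
4. Technician goes back to the basement with crate R4.  [the basement: crate K2, crate K5, crate M3, crate R4, crate R7 | the rooftop: crate K7, crate R3, crate R6]
5. Technician goes to the rooftop with crate K2 and crate R7.  [the basement: crate K5, crate M3, crate R4 | the rooftop: crate K2, crate K7, crate R3, crate R6, crate R7]
6. Technician goes back to the basement with crate R6.  [the basement: crate K5, crate M3, crate R4, crate R6 | the rooftop: crate K2, crate K7, crate R3, crate R7]
7. Technician goes to the rooftop with crate K5 and crate M3.  [the basement: crate R4, crate R6 | the rooftop: crate K2, crate K5, crate K7, crate M3, crate R3, crate R7]
8. Technician goes back to the basement alone.  [the basement: crate R4, crate R6 | the rooftop: crate K2, crate K5, crate K7, crate M3, crate R3, crate R7]
9. Technician goes to the rooftop with crate R4 and crate R6.  [the basement: — | the rooftop: crate K2, crate K5, crate K7, crate M3, crate R3, crate R4, crate R6, crate R7]

No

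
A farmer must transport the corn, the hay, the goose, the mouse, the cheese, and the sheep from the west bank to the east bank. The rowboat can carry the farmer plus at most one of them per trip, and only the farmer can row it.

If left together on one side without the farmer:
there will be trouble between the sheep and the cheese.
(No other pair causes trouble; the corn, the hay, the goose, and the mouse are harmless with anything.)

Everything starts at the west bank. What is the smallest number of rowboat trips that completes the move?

Counting alone: the farmer can take at most 1 across per trip to the east bank, so moving all 6 needs at least 6 loaded trips out, with a return between consecutive ones — at least 11 crossings.
The plan below uses exactly 11 crossings, so it is optimal:
1. Farmer goes to the east bank with the cheese.
2. Farmer goes back to the west bank alone.
3. Farmer goes to the east bank with the corn.
4. Farmer goes back to the west bank alone.
5. Farmer goes to the east bank with the hay.
6. Farmer goes back to the west bank alone.
7. Farmer goes to the east bank with the goose.
8. Farmer goes back to the west bank alone.
9. Farmer goes to the east bank with the mouse.
10. Farmer goes back to the west bank alone.
11. Farmer goes to the east bank with the sheep.

11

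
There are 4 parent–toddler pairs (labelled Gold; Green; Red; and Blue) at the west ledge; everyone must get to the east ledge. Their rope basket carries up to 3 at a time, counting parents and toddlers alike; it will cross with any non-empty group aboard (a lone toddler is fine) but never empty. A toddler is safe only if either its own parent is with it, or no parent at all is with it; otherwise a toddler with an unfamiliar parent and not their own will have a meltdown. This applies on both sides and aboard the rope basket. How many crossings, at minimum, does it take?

9

Counting alone: each trip to the east ledge takes at most 3 across and each return brings at least 1 back, so after t trips out (and t−1 returns) at most 3t − (t−1) of the 8 are across; that first reaches 8 at t = 4, so at least 7 crossings are needed.
The safety rule pushes this higher. Following every safe sequence of crossings, the most of the 8 that can be at the east ledge as the rope basket arrives there on crossing 7 is 7 — never all 8.
So no plan with fewer than 9 crossings exists, and this one achieves 9:
1. parent Gold and toddler Gold cross → the east ledge.
2. parent Gold crosses ← the west ledge.
3. parent Gold, parent Green, and toddler Green cross → the east ledge.
4. parent Gold and toddler Gold cross ← the west ledge.
5. parent Blue, parent Gold, and parent Red cross → the east ledge.
6. toddler Green crosses ← the west ledge.
7. toddler Gold and toddler Green cross → the east ledge.
8. toddler Gold crosses ← the west ledge.
9. toddler Blue, toddler Gold, and toddler Red cross → the east ledge.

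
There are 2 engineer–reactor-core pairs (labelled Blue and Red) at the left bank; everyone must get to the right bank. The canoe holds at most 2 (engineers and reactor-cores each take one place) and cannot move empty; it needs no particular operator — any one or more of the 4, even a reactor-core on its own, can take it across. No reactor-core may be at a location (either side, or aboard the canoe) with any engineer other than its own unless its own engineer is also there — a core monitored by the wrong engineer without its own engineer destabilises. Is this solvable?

Yes

1. engineer Blue and reactor-core Blue cross → the right bank.
2. engineer Blue crosses ← the left bank.
3. engineer Blue and engineer Red cross → the right bank.
4. engineer Red crosses ← the left bank.
5. engineer Red and reactor-core Red cross → the right bank.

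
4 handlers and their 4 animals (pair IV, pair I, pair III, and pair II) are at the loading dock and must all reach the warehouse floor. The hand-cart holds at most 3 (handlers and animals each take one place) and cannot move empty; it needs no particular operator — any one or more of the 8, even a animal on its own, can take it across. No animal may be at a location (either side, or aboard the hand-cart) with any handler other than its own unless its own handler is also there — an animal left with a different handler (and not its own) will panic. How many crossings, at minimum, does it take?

Counting alone: each trip to the warehouse floor takes at most 3 across and each return brings at least 1 back, so after t trips out (and t−1 returns) at most 3t − (t−1) of the 8 are across; that first reaches 8 at t = 4, so at least 7 crossings are needed.
The safety rule pushes this higher. Following every safe sequence of crossings, the most of the 8 that can be at the warehouse floor as the hand-cart arrives there on crossing 7 is 7 — never all 8.
So no plan with fewer than 9 crossings exists, and this one achieves 9:
1. animal IV and handler IV cross → the warehouse floor.
2. handler IV crosses ← the loading dock.
3. animal I, handler I, and handler IV cross → the warehouse floor.
4. animal IV and handler IV cross ← the loading dock.
5. handler II, handler III, and handler IV cross → the warehouse floor.
6. animal I crosses ← the loading dock.
7. animal I and animal IV cross → the warehouse floor.
8. animal IV crosses ← the loading dock.
9. animal II, animal III, and animal IV cross → the warehouse floor.

9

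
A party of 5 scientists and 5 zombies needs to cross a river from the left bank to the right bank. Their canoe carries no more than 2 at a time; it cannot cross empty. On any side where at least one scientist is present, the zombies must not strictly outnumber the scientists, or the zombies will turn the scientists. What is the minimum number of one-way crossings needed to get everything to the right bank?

Following every safe sequence of crossings from the start, the most of the 10 that can be at the right bank as the canoe arrives there on crossings 1, 3, 5, 7 is 2, 3, 4, 5 respectively; the best ever achieved is 5 of 10.
From crossing 9 on, no configuration arises that was not already reachable earlier: only 13 distinct safe configurations (who is on which side, and where the canoe is) can ever be reached, none of them has everyone across, and every continuation just revisits them. They are: 0 scientists + 0 zombies across (canoe back at the start); 0 scientists + 1 zombie across (canoe there); 0 scientists + 1 zombie across (canoe back at the start); 0 scientists + 2 zombies across (canoe there); 0 scientists + 2 zombies across (canoe back at the start); 0 scientists + 3 zombies across (canoe there); 0 scientists + 3 zombies across (canoe back at the start); 0 scientists + 4 zombies across (canoe there); 0 scientists + 4 zombies across (canoe back at the start); 0 scientists + 5 zombies across (canoe there); 1 scientist + 1 zombie across (canoe there); 1 scientist + 1 zombie across (canoe back at the start); 2 scientists + 2 zombies across (canoe there). So no valid plan exists.

impossible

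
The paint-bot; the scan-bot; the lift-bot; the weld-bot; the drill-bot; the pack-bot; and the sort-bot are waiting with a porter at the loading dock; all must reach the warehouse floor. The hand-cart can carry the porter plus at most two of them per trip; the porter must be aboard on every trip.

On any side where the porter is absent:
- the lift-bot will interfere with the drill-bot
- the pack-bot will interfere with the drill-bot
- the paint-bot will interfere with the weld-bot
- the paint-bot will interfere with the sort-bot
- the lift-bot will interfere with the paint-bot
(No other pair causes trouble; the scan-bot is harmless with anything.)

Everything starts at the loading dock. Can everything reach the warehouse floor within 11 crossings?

Yes

Yes — this plan uses 9 crossings (≤ 11):
1. Porter goes to the warehouse floor with the drill-bot and the paint-bot.
2. Porter goes back to the loading dock alone.
3. Porter goes to the warehouse floor with the scan-bot.
4. Porter goes back to the loading dock alone.
5. Porter goes to the warehouse floor with the lift-bot and the weld-bot.
6. Porter goes back to the loading dock with the drill-bot and the paint-bot.
7. Porter goes to the warehouse floor with the pack-bot and the sort-bot.
8. Porter goes back to the loading dock alone.
9. Porter goes to the warehouse floor with the drill-bot and the paint-bot.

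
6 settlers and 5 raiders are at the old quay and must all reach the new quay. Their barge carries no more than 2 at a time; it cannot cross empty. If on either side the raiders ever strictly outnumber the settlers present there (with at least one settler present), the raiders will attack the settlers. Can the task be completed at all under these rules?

Yes

1. 2 raiders → the new quay.  (the old quay: 6S 3R; the new quay: 0S 2R)
2. 1 raider ← the old quay.  (the old quay: 6S 4R; the new quay: 0S 1R)
3. 2 raiders → the new quay.  (the old quay: 6S 2R; the new quay: 0S 3R)
4. 1 raider ← the old quay.  (the old quay: 6S 3R; the new quay: 0S 2R)
5. 2 settlers → the new quay.  (the old quay: 4S 3R; the new quay: 2S 2R)
6. 1 raider ← the old quay.  (the old quay: 4S 4R; the new quay: 2S 1R)
7. 1 settler and 1 raider → the new quay.  (the old quay: 3S 3R; the new quay: 3S 2R)
8. 1 settler ← the old quay.  (the old quay: 4S 3R; the new quay: 2S 2R)
9. 1 settler and 1 raider → the new quay.  (the old quay: 3S 2R; the new quay: 3S 3R)
10. 1 raider ← the old quay.  (the old quay: 3S 3R; the new quay: 3S 2R)
11. 1 settler and 1 raider → the new quay.  (the old quay: 2S 2R; the new quay: 4S 3R)
12. 1 settler ← the old quay.  (the old quay: 3S 2R; the new quay: 3S 3R)
13. 1 settler and 1 raider → the new quay.  (the old quay: 2S 1R; the new quay: 4S 4R)
14. 1 raider ← the old quay.  (the old quay: 2S 2R; the new quay: 4S 3R)
15. 1 settler and 1 raider → the new quay.  (the old quay: 1S 1R; the new quay: 5S 4R)
16. 1 settler ← the old quay.  (the old quay: 2S 1R; the new quay: 4S 4R)
17. 1 settler and 1 raider → the new quay.  (the old quay: 1S 0R; the new quay: 5S 5R)
18. 1 raider ← the old quay.  (the old quay: 1S 1R; the new quay: 5S 4R)
19. 1 settler and 1 raider → the new quay.  (the old quay: 0S 0R; the new quay: 6S 5R)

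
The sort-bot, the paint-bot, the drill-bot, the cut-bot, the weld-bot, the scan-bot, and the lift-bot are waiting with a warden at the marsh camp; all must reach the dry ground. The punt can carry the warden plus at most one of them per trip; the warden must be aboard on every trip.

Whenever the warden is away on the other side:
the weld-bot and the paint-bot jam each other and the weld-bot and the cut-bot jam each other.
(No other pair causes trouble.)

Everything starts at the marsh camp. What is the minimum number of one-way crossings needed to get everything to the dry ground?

Counting alone: the warden can take at most 1 across per trip to the dry ground, so moving all 7 needs at least 7 loaded trips out, with a return between consecutive ones — at least 13 crossings.
The safety rule pushes this higher. Following every safe sequence of crossings, the most of the 7 that can be at the dry ground as the punt arrives there on crossing 13 is 6 — never all 7.
So no plan with fewer than 15 crossings exists, and this one achieves 15:
1. Warden goes to the dry ground with the weld-bot.  [the marsh camp: the cut-bot, the drill-bot, the lift-bot, the paint-bot, the scan-bot, the sort-bot | the dry ground: the weld-bot]
2. Warden goes back to the marsh camp alone.  [the marsh camp: the cut-bot, the drill-bot, the lift-bot, the paint-bot, the scan-bot, the sort-bot | the dry ground: the weld-bot]
3. Warden goes to the dry ground with the sort-bot.  [the marsh camp: the cut-bot, the drill-bot, the lift-bot, the paint-bot, the scan-bot | the dry ground: the sort-bot, the weld-bot]
4. Warden goes back to the marsh camp alone.  [the marsh camp: the cut-bot, the drill-bot, the lift-bot, the paint-bot, the scan-bot | the dry ground: the sort-bot, the weld-bot]
5. Warden goes to the dry ground with the paint-bot.  [the marsh camp: the cut-bot, the drill-bot, the lift-bot, the scan-bot | the dry ground: the paint-bot, the sort-bot, the weld-bot]
6. Warden goes back to the marsh camp with the weld-bot.  [the marsh camp: the cut-bot, the drill-bot, the lift-bot, the scan-bot, the weld-bot | the dry ground: the paint-bot, the sort-bot]
7. Warden goes to the dry ground with the cut-bot.  [the marsh camp: the drill-bot, the lift-bot, the scan-bot, the weld-bot | the dry ground: the cut-bot, the paint-bot, the sort-bot]
8. Warden goes back to the marsh camp alone.  [the marsh camp: the drill-bot, the lift-bot, the scan-bot, the weld-bot | the dry ground: the cut-bot, the paint-bot, the sort-bot]
9. Warden goes to the dry ground with the drill-bot.  [the marsh camp: the lift-bot, the scan-bot, the weld-bot | the dry ground: the cut-bot, the drill-bot, the paint-bot, the sort-bot]
10. Warden goes back to the marsh camp alone.  [the marsh camp: the lift-bot, the scan-bot, the weld-bot | the dry ground: the cut-bot, the drill-bot, the paint-bot, the sort-bot]
11. Warden goes to the dry ground with the scan-bot.  [the marsh camp: the lift-bot, the weld-bot | the dry ground: the cut-bot, the drill-bot, the paint-bot, the scan-bot, the sort-bot]
12. Warden goes back to the marsh camp alone.  [the marsh camp: the lift-bot, the weld-bot | the dry ground: the cut-bot, the drill-bot, the paint-bot, the scan-bot, the sort-bot]
13. Warden goes to the dry ground with the lift-bot.  [the marsh camp: the weld-bot | the dry ground: the cut-bot, the drill-bot, the lift-bot, the paint-bot, the scan-bot, the sort-bot]
14. Warden goes back to the marsh camp alone.  [the marsh camp: the weld-bot | the dry ground: the cut-bot, the drill-bot, the lift-bot, the paint-bot, the scan-bot, the sort-bot]
15. Warden goes to the dry ground with the weld-bot.  [the marsh camp: — | the dry ground: the cut-bot, the drill-bot, the lift-bot, the paint-bot, the scan-bot, the sort-bot, the weld-bot]

15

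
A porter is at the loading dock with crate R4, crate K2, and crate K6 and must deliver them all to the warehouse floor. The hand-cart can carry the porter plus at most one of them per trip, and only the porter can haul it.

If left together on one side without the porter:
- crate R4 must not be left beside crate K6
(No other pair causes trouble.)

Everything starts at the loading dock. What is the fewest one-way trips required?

5

Counting alone: the porter can take at most 1 across per trip to the warehouse floor, so moving all 3 needs at least 3 loaded trips out, with a return between consecutive ones — at least 5 crossings.
The plan below uses exactly 5 crossings, so it is optimal:
1. Porter goes to the warehouse floor with crate R4.  [the loading dock: crate K2, crate K6 | the warehouse floor: crate R4]
2. Porter goes back to the loading dock alone.  [the loading dock: crate K2, crate K6 | the warehouse floor: crate R4]
3. Porter goes to the warehouse floor with crate K2.  [the loading dock: crate K6 | the warehouse floor: crate K2, crate R4]
4. Porter goes back to the loading dock alone.  [the loading dock: crate K6 | the warehouse floor: crate K2, crate R4]
5. Porter goes to the warehouse floor with crate K6.  [the loading dock: — | the warehouse floor: crate K2, crate K6, crate R4]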